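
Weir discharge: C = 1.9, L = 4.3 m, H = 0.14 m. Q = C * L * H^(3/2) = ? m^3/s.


Q = C * L * H^(3/2) = 1.9 * 4.3 * 0.14^1.5 = 1.9 * 4.3 * 0.052383

0.4280 m^3/s


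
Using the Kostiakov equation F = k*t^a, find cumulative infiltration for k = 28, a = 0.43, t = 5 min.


F = k * t^a = 28 * 5^0.43
F = 28 * 1.997823

55.9390 mm


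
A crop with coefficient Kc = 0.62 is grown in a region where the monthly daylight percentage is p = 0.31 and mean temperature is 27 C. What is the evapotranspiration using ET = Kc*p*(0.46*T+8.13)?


ET = Kc * p * (0.46*T + 8.13)
ET = 0.62 * 0.31 * (0.46*27 + 8.13)
ET = 0.62 * 0.31 * 20.5500

3.9497 mm/day


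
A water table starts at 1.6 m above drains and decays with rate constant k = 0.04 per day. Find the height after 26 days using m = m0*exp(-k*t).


m = m0 * exp(-k*t)
m = 1.6 * exp(-0.04 * 26)
m = 1.6 * exp(-1.0400)

0.5655 m


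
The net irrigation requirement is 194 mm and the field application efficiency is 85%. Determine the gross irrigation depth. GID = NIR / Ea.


Ea = 85% = 0.85
GID = NIR / Ea = 194 / 0.85 = 228.2353 mm

228.2353 mm


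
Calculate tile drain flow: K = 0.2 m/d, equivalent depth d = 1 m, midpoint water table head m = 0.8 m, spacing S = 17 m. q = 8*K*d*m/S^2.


q = 8*K*d*m/S^2
q = 8*0.2*1*0.8/17^2
q = 1.2800 / 289

0.0044 m/d


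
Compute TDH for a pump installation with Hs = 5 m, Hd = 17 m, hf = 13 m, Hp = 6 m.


TDH = Hs + Hd + hf + Hp = 5 + 17 + 13 + 6 = 41

41 m


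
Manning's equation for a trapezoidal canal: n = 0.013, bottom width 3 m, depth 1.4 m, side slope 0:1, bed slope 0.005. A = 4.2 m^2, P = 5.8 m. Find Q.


R = A/P = 4.2/5.8 = 0.724138
Q = (1/0.013) * 4.2 * 0.724138^(2/3) * 0.005^0.5

18.4221 m^3/s


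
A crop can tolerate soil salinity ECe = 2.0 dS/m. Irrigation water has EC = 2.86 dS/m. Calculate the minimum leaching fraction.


LR = ECiw / (5*ECe - ECiw)
LR = 2.86 / (5*2.0 - 2.86)
LR = 2.86 / 7.1400

0.4006


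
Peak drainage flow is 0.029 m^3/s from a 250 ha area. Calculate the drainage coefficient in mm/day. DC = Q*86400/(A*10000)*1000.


DC = Q * 86400 / (A * 10000) * 1000
DC = 0.029 * 86400 / (250 * 10000) * 1000
DC = 2505600.0000 / 2500000

1.0022 mm/day


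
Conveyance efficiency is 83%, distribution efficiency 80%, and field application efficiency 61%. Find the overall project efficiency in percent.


Ec = 0.83, Eb = 0.8, Ea = 0.61
E = 0.83 * 0.8 * 0.61 * 100 = 40.5040%

40.5040 %


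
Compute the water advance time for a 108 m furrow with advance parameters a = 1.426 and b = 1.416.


t = (L/a)^(1/b)
t = (108/1.426)^(1/1.416)
t = 75.736325^(1/1.416)

21.2418 min


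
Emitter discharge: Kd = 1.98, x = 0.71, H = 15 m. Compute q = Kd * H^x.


q = Kd * H^x = 1.98 * 15^0.71 = 1.98 * 6.839507

13.5422 L/h


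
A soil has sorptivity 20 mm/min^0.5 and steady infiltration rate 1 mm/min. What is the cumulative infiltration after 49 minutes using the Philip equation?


F = S*sqrt(t) + A*t
F = 20*sqrt(49) + 1*49
F = 20*7.000000 + 49

189.0000 mm


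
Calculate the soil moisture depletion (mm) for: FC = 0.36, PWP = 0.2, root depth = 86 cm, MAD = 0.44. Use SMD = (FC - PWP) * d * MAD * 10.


SMD = (FC - PWP) * d * MAD * 10
SMD = (0.36 - 0.2) * 86 * 0.44 * 10
SMD = 0.1600 * 86 * 0.44 * 10

60.5440 mm


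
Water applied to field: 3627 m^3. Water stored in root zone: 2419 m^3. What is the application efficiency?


Ea = V_root / V_field * 100 = 2419 / 3627 * 100 = 66.6942%

66.6942 %


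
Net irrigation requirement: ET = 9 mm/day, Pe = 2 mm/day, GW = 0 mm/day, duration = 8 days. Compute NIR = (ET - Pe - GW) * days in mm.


Daily deficit = ET - Pe - GW = 9 - 2 - 0 = 7 mm/day
NIR = 7 * 8 = 56 mm

56.0000 mm


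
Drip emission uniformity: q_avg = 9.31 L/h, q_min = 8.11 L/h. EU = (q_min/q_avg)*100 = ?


EU = (q_min/q_avg)*100 = (8.11/9.31)*100 = 87.1106%

87.1106 %


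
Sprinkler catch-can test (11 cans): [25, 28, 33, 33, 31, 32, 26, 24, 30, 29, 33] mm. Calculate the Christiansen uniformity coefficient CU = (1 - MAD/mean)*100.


mean = 29.454545 mm
MAD = 2.776860 mm
CU = (1 - 2.776860/29.454545)*100

90.5724 %


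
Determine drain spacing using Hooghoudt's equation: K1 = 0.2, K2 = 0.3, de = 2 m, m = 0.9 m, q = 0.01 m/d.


S^2 = 8*K2*de*m/q + 4*K1*m^2/q
S^2 = 8*0.3*2*0.9/0.01 + 4*0.2*0.9^2/0.01
S = sqrt(496.8000)

22.2890 m


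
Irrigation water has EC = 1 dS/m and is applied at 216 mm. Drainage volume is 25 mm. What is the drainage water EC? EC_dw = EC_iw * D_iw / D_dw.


EC_dw = EC_iw * D_iw / D_dw
EC_dw = 1 * 216 / 25
EC_dw = 216 / 25

8.6400 dS/m


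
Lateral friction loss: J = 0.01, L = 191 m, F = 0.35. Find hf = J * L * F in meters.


hf = J * L * F = 0.01 * 191 * 0.35 = 0.6685 m

0.6685 m


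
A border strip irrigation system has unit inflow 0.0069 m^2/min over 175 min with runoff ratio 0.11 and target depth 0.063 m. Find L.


L = q*t/((1+r)*Z)
L = 0.0069*175/((1+0.11)*0.063)
L = 1.2075/0.06993

17.2673 m


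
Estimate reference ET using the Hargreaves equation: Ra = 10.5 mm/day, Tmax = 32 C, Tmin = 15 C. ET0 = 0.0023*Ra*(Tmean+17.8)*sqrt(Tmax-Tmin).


Tmean = (Tmax + Tmin)/2 = (32 + 15)/2 = 23.5
ET0 = 0.0023 * 10.5 * (23.5 + 17.8) * sqrt(32 - 15)
ET0 = 0.0023 * 10.5 * 41.3 * 4.123106

4.1124 mm/day


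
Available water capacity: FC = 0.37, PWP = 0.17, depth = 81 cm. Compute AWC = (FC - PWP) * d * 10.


AWC = (FC - PWP) * d * 10
AWC = (0.37 - 0.17) * 81 * 10
AWC = 0.2000 * 81 * 10

162.0000 mm


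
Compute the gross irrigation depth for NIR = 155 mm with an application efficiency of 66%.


Ea = 66% = 0.66
GID = NIR / Ea = 155 / 0.66 = 234.8485 mm

234.8485 mm


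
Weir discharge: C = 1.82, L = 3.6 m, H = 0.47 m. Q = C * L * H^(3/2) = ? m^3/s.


Q = C * L * H^(3/2) = 1.82 * 3.6 * 0.47^1.5 = 1.82 * 3.6 * 0.322216

2.1112 m^3/s


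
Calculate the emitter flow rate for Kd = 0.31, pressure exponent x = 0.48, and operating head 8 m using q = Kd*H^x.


q = Kd * H^x = 0.31 * 8^0.48 = 0.31 * 2.713209

0.8411 L/h


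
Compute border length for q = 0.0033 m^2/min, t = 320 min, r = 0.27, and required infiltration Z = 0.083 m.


L = q*t/((1+r)*Z)
L = 0.0033*320/((1+0.27)*0.083)
L = 1.056/0.10541

10.0180 m


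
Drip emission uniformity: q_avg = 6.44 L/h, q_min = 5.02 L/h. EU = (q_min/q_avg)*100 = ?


EU = (q_min/q_avg)*100 = (5.02/6.44)*100 = 77.9503%

77.9503 %


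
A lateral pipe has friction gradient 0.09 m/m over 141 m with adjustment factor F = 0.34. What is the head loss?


hf = J * L * F = 0.09 * 141 * 0.34 = 4.3146 m

4.3146 m


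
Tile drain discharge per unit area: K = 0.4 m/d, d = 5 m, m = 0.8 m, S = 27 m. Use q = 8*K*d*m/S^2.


q = 8*K*d*m/S^2
q = 8*0.4*5*0.8/27^2
q = 12.8000 / 729

0.0176 m/d


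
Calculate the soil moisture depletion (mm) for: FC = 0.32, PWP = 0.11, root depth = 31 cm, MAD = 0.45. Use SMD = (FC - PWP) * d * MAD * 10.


SMD = (FC - PWP) * d * MAD * 10
SMD = (0.32 - 0.11) * 31 * 0.45 * 10
SMD = 0.2100 * 31 * 0.45 * 10

29.2950 mm


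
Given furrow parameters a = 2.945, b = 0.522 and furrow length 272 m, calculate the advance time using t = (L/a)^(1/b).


t = (L/a)^(1/b)
t = (272/2.945)^(1/0.522)
t = 92.359932^(1/0.522)

5824.9776 min


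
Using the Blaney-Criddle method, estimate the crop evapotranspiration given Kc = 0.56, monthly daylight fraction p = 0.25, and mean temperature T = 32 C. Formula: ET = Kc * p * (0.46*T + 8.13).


ET = Kc * p * (0.46*T + 8.13)
ET = 0.56 * 0.25 * (0.46*32 + 8.13)
ET = 0.56 * 0.25 * 22.8500

3.1990 mm/day


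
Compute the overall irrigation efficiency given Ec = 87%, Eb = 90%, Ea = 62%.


Ec = 0.87, Eb = 0.9, Ea = 0.62
E = 0.87 * 0.9 * 0.62 * 100 = 48.5460%

48.5460 %


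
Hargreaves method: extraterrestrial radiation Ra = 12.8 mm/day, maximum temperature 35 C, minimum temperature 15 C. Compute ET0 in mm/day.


Tmean = (Tmax + Tmin)/2 = (35 + 15)/2 = 25.0
ET0 = 0.0023 * 12.8 * (25.0 + 17.8) * sqrt(35 - 15)
ET0 = 0.0023 * 12.8 * 42.8 * 4.472136

5.6350 mm/day


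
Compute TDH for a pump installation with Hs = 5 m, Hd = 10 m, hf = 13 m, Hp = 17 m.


TDH = Hs + Hd + hf + Hp = 5 + 10 + 13 + 17 = 45

45 m


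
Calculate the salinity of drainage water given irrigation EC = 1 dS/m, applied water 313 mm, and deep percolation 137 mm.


EC_dw = EC_iw * D_iw / D_dw
EC_dw = 1 * 313 / 137
EC_dw = 313 / 137

2.2847 dS/m


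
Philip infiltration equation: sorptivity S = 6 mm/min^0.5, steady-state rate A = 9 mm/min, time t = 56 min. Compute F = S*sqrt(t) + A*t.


F = S*sqrt(t) + A*t
F = 6*sqrt(56) + 9*56
F = 6*7.483315 + 504

548.8999 mm


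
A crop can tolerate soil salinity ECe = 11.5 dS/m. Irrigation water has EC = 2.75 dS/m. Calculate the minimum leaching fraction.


LR = ECiw / (5*ECe - ECiw)
LR = 2.75 / (5*11.5 - 2.75)
LR = 2.75 / 54.7500

0.0502


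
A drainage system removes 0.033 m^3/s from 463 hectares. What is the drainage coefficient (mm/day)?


DC = Q * 86400 / (A * 10000) * 1000
DC = 0.033 * 86400 / (463 * 10000) * 1000
DC = 2851200.0000 / 4630000

0.6158 mm/day


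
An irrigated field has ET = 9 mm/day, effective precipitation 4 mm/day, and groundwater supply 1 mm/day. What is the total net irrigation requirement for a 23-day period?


Daily deficit = ET - Pe - GW = 9 - 4 - 1 = 4 mm/day
NIR = 4 * 23 = 92 mm

92.0000 mm


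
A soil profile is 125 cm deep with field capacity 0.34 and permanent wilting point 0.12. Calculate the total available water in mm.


AWC = (FC - PWP) * d * 10
AWC = (0.34 - 0.12) * 125 * 10
AWC = 0.2200 * 125 * 10

275.0000 mm


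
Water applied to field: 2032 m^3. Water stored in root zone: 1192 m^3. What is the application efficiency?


Ea = V_root / V_field * 100 = 1192 / 2032 * 100 = 58.6614%

58.6614 %


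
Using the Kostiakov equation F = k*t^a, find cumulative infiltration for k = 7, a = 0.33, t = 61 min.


F = k * t^a = 7 * 61^0.33
F = 7 * 3.882924

27.1805 mm


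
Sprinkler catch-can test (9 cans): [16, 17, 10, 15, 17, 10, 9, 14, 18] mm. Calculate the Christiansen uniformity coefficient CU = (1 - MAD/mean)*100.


mean = 14.000000 mm
MAD = 2.888889 mm
CU = (1 - 2.888889/14.000000)*100

79.3651 %


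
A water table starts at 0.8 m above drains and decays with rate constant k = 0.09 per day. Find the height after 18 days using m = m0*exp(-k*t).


m = m0 * exp(-k*t)
m = 0.8 * exp(-0.09 * 18)
m = 0.8 * exp(-1.6200)

0.1583 m


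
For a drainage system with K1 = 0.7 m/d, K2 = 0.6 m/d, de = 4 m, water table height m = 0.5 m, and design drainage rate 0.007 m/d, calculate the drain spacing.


S^2 = 8*K2*de*m/q + 4*K1*m^2/q
S^2 = 8*0.6*4*0.5/0.007 + 4*0.7*0.5^2/0.007
S = sqrt(1471.4286)

38.3592 m


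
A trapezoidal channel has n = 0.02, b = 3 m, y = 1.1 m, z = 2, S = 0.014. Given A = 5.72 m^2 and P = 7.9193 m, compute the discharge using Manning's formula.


R = A/P = 5.72/7.9193 = 0.722286
Q = (1/0.02) * 5.72 * 0.722286^(2/3) * 0.014^0.5

27.2418 m^3/s


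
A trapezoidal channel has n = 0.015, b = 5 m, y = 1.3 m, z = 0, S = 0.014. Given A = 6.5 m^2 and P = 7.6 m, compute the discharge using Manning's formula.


R = A/P = 6.5/7.6 = 0.855263
Q = (1/0.015) * 6.5 * 0.855263^(2/3) * 0.014^0.5

46.1976 m^3/s


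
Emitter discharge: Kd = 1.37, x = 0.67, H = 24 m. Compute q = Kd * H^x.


q = Kd * H^x = 1.37 * 24^0.67 = 1.37 * 8.408945

11.5203 L/h


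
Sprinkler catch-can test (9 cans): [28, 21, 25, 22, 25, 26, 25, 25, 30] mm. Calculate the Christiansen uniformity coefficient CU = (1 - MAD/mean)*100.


mean = 25.222222 mm
MAD = 1.851852 mm
CU = (1 - 1.851852/25.222222)*100

92.6579 %


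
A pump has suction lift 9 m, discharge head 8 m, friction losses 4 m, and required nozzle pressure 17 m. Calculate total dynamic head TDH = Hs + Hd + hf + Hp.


TDH = Hs + Hd + hf + Hp = 9 + 8 + 4 + 17 = 38

38 m


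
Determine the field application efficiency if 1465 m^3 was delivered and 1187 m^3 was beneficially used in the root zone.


Ea = V_root / V_field * 100 = 1187 / 1465 * 100 = 81.0239%

81.0239 %


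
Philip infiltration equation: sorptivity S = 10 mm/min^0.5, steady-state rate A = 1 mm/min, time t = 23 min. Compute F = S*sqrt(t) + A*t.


F = S*sqrt(t) + A*t
F = 10*sqrt(23) + 1*23
F = 10*4.795832 + 23

70.9583 mm


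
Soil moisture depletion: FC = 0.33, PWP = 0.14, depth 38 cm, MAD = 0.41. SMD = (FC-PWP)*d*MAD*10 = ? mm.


SMD = (FC - PWP) * d * MAD * 10
SMD = (0.33 - 0.14) * 38 * 0.41 * 10
SMD = 0.1900 * 38 * 0.41 * 10

29.6020 mm


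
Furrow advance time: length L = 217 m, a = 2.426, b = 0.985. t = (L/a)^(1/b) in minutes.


t = (L/a)^(1/b)
t = (217/2.426)^(1/0.985)
t = 89.447650^(1/0.985)

95.7830 min


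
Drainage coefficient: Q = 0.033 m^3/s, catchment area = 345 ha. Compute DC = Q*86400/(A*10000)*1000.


DC = Q * 86400 / (A * 10000) * 1000
DC = 0.033 * 86400 / (345 * 10000) * 1000
DC = 2851200.0000 / 3450000

0.8264 mm/day


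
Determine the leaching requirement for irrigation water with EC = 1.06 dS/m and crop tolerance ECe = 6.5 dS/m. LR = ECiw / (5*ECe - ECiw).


LR = ECiw / (5*ECe - ECiw)
LR = 1.06 / (5*6.5 - 1.06)
LR = 1.06 / 31.4400

0.0337


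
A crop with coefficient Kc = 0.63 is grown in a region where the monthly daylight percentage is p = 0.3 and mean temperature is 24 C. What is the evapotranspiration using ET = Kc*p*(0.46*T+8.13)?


ET = Kc * p * (0.46*T + 8.13)
ET = 0.63 * 0.3 * (0.46*24 + 8.13)
ET = 0.63 * 0.3 * 19.1700

3.6231 mm/day


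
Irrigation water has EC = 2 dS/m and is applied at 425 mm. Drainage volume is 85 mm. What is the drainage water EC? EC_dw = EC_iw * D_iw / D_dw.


EC_dw = EC_iw * D_iw / D_dw
EC_dw = 2 * 425 / 85
EC_dw = 850 / 85

10.0000 dS/m


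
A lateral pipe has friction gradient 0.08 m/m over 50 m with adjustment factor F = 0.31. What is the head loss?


hf = J * L * F = 0.08 * 50 * 0.31 = 1.2400 m

1.2400 m


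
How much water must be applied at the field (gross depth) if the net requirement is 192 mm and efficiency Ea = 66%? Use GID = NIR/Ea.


Ea = 66% = 0.66
GID = NIR / Ea = 192 / 0.66 = 290.9091 mm

290.9091 mm


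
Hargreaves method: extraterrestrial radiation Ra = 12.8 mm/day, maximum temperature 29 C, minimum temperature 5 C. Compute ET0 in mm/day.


Tmean = (Tmax + Tmin)/2 = (29 + 5)/2 = 17.0
ET0 = 0.0023 * 12.8 * (17.0 + 17.8) * sqrt(29 - 5)
ET0 = 0.0023 * 12.8 * 34.8 * 4.898979

5.0191 mm/day


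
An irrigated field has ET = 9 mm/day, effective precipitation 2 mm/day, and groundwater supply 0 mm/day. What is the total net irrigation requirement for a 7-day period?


Daily deficit = ET - Pe - GW = 9 - 2 - 0 = 7 mm/day
NIR = 7 * 7 = 49 mm

49.0000 mm


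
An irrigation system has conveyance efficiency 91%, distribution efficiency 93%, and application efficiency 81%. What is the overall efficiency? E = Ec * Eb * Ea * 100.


Ec = 0.91, Eb = 0.93, Ea = 0.81
E = 0.91 * 0.93 * 0.81 * 100 = 68.5503%

68.5503 %


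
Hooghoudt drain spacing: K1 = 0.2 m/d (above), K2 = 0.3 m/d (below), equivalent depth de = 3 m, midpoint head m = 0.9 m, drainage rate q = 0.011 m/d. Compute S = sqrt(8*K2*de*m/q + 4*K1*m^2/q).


S^2 = 8*K2*de*m/q + 4*K1*m^2/q
S^2 = 8*0.3*3*0.9/0.011 + 4*0.2*0.9^2/0.011
S = sqrt(648.0000)

25.4558 m


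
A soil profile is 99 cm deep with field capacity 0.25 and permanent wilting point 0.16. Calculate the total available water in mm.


AWC = (FC - PWP) * d * 10
AWC = (0.25 - 0.16) * 99 * 10
AWC = 0.0900 * 99 * 10

89.1000 mm


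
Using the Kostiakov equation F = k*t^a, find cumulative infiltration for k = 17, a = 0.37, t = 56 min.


F = k * t^a = 17 * 56^0.37
F = 17 * 4.434346

75.3839 mm


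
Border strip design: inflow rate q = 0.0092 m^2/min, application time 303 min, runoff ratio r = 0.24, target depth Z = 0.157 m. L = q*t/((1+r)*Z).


L = q*t/((1+r)*Z)
L = 0.0092*303/((1+0.24)*0.157)
L = 2.7876/0.19468

14.3189 m


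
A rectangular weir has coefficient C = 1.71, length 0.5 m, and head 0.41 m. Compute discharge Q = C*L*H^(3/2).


Q = C * L * H^(3/2) = 1.71 * 0.5 * 0.41^1.5 = 1.71 * 0.5 * 0.262528

0.2245 m^3/s


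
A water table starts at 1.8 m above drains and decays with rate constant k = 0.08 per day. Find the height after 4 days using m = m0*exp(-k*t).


m = m0 * exp(-k*t)
m = 1.8 * exp(-0.08 * 4)
m = 1.8 * exp(-0.3200)

1.3071 m


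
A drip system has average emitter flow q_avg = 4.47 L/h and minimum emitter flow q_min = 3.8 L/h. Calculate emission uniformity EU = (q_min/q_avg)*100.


EU = (q_min/q_avg)*100 = (3.8/4.47)*100 = 85.0112%

85.0112 %


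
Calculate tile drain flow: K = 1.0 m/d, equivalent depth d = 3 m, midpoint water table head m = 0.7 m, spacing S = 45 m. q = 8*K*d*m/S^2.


q = 8*K*d*m/S^2
q = 8*1.0*3*0.7/45^2
q = 16.8000 / 2025

0.0083 m/d


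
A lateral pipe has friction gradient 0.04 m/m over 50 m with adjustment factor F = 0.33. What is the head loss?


hf = J * L * F = 0.04 * 50 * 0.33 = 0.6600 m

0.6600 m


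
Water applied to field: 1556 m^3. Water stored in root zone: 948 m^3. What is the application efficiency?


Ea = V_root / V_field * 100 = 948 / 1556 * 100 = 60.9254%

60.9254 %


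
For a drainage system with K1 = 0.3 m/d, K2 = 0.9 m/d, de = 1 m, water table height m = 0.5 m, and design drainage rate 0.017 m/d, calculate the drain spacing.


S^2 = 8*K2*de*m/q + 4*K1*m^2/q
S^2 = 8*0.9*1*0.5/0.017 + 4*0.3*0.5^2/0.017
S = sqrt(229.4118)

15.1463 m


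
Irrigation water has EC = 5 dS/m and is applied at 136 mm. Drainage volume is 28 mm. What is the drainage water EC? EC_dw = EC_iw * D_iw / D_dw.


EC_dw = EC_iw * D_iw / D_dw
EC_dw = 5 * 136 / 28
EC_dw = 680 / 28

24.2857 dS/m


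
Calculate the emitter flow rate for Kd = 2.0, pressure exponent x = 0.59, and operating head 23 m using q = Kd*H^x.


q = Kd * H^x = 2.0 * 23^0.59 = 2.0 * 6.359448

12.7189 L/h


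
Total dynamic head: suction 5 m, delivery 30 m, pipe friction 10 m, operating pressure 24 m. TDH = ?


TDH = Hs + Hd + hf + Hp = 5 + 30 + 10 + 24 = 69

69 m


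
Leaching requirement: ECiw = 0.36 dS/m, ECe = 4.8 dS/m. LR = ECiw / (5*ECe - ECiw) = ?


LR = ECiw / (5*ECe - ECiw)
LR = 0.36 / (5*4.8 - 0.36)
LR = 0.36 / 23.6400

0.0152


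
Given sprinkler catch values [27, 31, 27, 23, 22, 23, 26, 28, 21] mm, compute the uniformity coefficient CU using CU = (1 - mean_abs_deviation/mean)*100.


mean = 25.333333 mm
MAD = 2.740741 mm
CU = (1 - 2.740741/25.333333)*100

89.1813 %


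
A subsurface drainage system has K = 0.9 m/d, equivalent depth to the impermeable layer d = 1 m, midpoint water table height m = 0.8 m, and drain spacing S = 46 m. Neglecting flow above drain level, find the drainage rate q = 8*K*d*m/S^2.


q = 8*K*d*m/S^2
q = 8*0.9*1*0.8/46^2
q = 5.7600 / 2116

0.0027 m/d


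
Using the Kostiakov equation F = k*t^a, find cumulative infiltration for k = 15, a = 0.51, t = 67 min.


F = k * t^a = 15 * 67^0.51
F = 15 * 8.536860

128.0529 mm


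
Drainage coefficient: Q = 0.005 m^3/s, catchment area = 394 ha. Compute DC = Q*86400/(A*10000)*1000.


DC = Q * 86400 / (A * 10000) * 1000
DC = 0.005 * 86400 / (394 * 10000) * 1000
DC = 432000.0000 / 3940000

0.1096 mm/day


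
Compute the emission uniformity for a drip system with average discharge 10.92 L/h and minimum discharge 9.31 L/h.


EU = (q_min/q_avg)*100 = (9.31/10.92)*100 = 85.2564%

85.2564 %


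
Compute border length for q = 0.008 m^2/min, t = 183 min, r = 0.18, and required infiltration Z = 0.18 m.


L = q*t/((1+r)*Z)
L = 0.008*183/((1+0.18)*0.18)
L = 1.464/0.2124

6.8927 m


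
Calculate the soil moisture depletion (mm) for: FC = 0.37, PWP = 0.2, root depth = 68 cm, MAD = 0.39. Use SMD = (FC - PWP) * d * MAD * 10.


SMD = (FC - PWP) * d * MAD * 10
SMD = (0.37 - 0.2) * 68 * 0.39 * 10
SMD = 0.1700 * 68 * 0.39 * 10

45.0840 mm


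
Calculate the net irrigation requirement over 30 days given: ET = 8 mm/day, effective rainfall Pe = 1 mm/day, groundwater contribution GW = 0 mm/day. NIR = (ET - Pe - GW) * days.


Daily deficit = ET - Pe - GW = 8 - 1 - 0 = 7 mm/day
NIR = 7 * 30 = 210 mm

210.0000 mm


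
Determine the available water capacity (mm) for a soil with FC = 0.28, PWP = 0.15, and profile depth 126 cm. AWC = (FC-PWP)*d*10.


AWC = (FC - PWP) * d * 10
AWC = (0.28 - 0.15) * 126 * 10
AWC = 0.1300 * 126 * 10

163.8000 mm


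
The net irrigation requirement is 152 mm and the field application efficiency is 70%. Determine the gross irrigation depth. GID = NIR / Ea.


Ea = 70% = 0.7
GID = NIR / Ea = 152 / 0.7 = 217.1429 mm

217.1429 mm


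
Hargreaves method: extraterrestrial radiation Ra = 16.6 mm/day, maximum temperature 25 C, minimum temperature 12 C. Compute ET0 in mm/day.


Tmean = (Tmax + Tmin)/2 = (25 + 12)/2 = 18.5
ET0 = 0.0023 * 16.6 * (18.5 + 17.8) * sqrt(25 - 12)
ET0 = 0.0023 * 16.6 * 36.3 * 3.605551

4.9971 mm/day


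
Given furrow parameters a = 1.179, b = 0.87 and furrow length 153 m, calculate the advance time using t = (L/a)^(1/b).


t = (L/a)^(1/b)
t = (153/1.179)^(1/0.87)
t = 129.770992^(1/0.87)

268.4972 min


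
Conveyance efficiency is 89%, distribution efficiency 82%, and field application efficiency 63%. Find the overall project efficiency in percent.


Ec = 0.89, Eb = 0.82, Ea = 0.63
E = 0.89 * 0.82 * 0.63 * 100 = 45.9774%

45.9774 %


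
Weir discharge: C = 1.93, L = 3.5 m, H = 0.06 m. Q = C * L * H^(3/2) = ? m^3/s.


Q = C * L * H^(3/2) = 1.93 * 3.5 * 0.06^1.5 = 1.93 * 3.5 * 0.014697

0.0993 m^3/s


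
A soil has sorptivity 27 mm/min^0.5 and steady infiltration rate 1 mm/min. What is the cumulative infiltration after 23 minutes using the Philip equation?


F = S*sqrt(t) + A*t
F = 27*sqrt(23) + 1*23
F = 27*4.795832 + 23

152.4875 mm


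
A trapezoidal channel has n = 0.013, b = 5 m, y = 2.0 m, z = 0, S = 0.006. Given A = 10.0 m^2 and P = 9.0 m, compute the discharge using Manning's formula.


R = A/P = 10.0/9.0 = 1.111111
Q = (1/0.013) * 10.0 * 1.111111^(2/3) * 0.006^0.5

63.9201 m^3/s


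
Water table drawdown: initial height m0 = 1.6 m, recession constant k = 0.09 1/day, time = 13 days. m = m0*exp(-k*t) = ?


m = m0 * exp(-k*t)
m = 1.6 * exp(-0.09 * 13)
m = 1.6 * exp(-1.1700)

0.4966 m


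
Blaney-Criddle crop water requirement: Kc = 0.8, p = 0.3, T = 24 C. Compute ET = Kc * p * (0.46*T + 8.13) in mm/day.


ET = Kc * p * (0.46*T + 8.13)
ET = 0.8 * 0.3 * (0.46*24 + 8.13)
ET = 0.8 * 0.3 * 19.1700

4.6008 mm/day


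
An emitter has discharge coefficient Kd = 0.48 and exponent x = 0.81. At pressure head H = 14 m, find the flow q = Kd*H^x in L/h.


q = Kd * H^x = 0.48 * 14^0.81 = 0.48 * 8.479372

4.0701 L/h


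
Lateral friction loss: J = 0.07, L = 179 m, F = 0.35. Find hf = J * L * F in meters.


hf = J * L * F = 0.07 * 179 * 0.35 = 4.3855 m

4.3855 m


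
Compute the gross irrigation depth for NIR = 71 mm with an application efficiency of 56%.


Ea = 56% = 0.56
GID = NIR / Ea = 71 / 0.56 = 126.7857 mm

126.7857 mm


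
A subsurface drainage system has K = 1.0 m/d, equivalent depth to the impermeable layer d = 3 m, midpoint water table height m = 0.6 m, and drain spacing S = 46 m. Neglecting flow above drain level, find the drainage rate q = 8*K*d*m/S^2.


q = 8*K*d*m/S^2
q = 8*1.0*3*0.6/46^2
q = 14.4000 / 2116

0.0068 m/d


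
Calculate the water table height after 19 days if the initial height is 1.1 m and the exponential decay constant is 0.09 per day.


m = m0 * exp(-k*t)
m = 1.1 * exp(-0.09 * 19)
m = 1.1 * exp(-1.7100)

0.1990 m


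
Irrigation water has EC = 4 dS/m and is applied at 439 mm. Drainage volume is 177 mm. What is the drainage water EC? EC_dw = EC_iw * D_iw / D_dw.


EC_dw = EC_iw * D_iw / D_dw
EC_dw = 4 * 439 / 177
EC_dw = 1756 / 177

9.9209 dS/m


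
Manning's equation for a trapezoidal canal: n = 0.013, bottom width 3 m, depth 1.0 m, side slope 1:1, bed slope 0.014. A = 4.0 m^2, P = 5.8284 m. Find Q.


R = A/P = 4.0/5.8284 = 0.686295
Q = (1/0.013) * 4.0 * 0.686295^(2/3) * 0.014^0.5

28.3262 m^3/s


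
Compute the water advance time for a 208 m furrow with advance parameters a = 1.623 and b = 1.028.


t = (L/a)^(1/b)
t = (208/1.623)^(1/1.028)
t = 128.157733^(1/1.028)

112.2885 min


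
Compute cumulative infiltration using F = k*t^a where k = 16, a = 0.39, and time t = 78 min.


F = k * t^a = 16 * 78^0.39
F = 16 * 5.469113

87.5058 mm


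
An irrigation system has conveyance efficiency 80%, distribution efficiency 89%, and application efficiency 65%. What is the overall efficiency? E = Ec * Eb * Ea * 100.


Ec = 0.8, Eb = 0.89, Ea = 0.65
E = 0.8 * 0.89 * 0.65 * 100 = 46.2800%

46.2800 %


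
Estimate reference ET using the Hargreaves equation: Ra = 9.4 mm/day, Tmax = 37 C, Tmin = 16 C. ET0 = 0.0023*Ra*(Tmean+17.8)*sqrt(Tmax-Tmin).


Tmean = (Tmax + Tmin)/2 = (37 + 16)/2 = 26.5
ET0 = 0.0023 * 9.4 * (26.5 + 17.8) * sqrt(37 - 16)
ET0 = 0.0023 * 9.4 * 44.3 * 4.582576

4.3890 mm/day


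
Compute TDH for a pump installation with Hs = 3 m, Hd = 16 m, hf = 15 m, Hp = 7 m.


TDH = Hs + Hd + hf + Hp = 3 + 16 + 15 + 7 = 41

41 m


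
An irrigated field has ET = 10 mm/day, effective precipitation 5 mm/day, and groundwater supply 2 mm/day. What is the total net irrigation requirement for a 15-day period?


Daily deficit = ET - Pe - GW = 10 - 5 - 2 = 3 mm/day
NIR = 3 * 15 = 45 mm

45.0000 mm


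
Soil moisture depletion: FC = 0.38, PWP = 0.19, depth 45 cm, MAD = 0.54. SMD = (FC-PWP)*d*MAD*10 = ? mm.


SMD = (FC - PWP) * d * MAD * 10
SMD = (0.38 - 0.19) * 45 * 0.54 * 10
SMD = 0.1900 * 45 * 0.54 * 10

46.1700 mm


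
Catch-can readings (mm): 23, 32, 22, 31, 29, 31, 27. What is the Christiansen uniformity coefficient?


mean = 27.857143 mm
MAD = 3.306122 mm
CU = (1 - 3.306122/27.857143)*100

88.1319 %


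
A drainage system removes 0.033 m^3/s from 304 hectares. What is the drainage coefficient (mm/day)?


DC = Q * 86400 / (A * 10000) * 1000
DC = 0.033 * 86400 / (304 * 10000) * 1000
DC = 2851200.0000 / 3040000

0.9379 mm/day


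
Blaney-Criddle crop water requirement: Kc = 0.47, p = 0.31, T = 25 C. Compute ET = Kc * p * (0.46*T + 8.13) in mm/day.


ET = Kc * p * (0.46*T + 8.13)
ET = 0.47 * 0.31 * (0.46*25 + 8.13)
ET = 0.47 * 0.31 * 19.6300

2.8601 mm/day


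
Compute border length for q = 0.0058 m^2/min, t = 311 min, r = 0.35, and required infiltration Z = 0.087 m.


L = q*t/((1+r)*Z)
L = 0.0058*311/((1+0.35)*0.087)
L = 1.8038/0.11745

15.3580 m


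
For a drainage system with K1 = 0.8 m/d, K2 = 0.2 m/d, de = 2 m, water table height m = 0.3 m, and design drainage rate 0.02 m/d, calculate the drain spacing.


S^2 = 8*K2*de*m/q + 4*K1*m^2/q
S^2 = 8*0.2*2*0.3/0.02 + 4*0.8*0.3^2/0.02
S = sqrt(62.4000)

7.8994 m


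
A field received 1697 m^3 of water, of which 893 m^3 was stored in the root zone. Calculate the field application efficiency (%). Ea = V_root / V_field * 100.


Ea = V_root / V_field * 100 = 893 / 1697 * 100 = 52.6223%

52.6223 %


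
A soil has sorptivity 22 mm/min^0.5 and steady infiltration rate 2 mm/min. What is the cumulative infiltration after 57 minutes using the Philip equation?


F = S*sqrt(t) + A*t
F = 22*sqrt(57) + 2*57
F = 22*7.549834 + 114

280.0963 mm


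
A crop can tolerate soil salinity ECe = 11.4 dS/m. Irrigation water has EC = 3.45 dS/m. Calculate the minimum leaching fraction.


LR = ECiw / (5*ECe - ECiw)
LR = 3.45 / (5*11.4 - 3.45)
LR = 3.45 / 53.5500

0.0644


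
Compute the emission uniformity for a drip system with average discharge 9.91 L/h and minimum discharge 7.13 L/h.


EU = (q_min/q_avg)*100 = (7.13/9.91)*100 = 71.9475%

71.9475 %


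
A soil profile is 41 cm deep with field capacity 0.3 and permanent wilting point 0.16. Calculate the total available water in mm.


AWC = (FC - PWP) * d * 10
AWC = (0.3 - 0.16) * 41 * 10
AWC = 0.1400 * 41 * 10

57.4000 mm


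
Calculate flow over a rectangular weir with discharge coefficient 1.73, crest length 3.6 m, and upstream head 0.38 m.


Q = C * L * H^(3/2) = 1.73 * 3.6 * 0.38^1.5 = 1.73 * 3.6 * 0.234248

1.4589 m^3/s


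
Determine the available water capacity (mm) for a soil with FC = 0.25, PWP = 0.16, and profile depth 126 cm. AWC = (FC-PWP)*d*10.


AWC = (FC - PWP) * d * 10
AWC = (0.25 - 0.16) * 126 * 10
AWC = 0.0900 * 126 * 10

113.4000 mm


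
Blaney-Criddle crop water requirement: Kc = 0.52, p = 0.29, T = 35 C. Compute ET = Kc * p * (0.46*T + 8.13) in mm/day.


ET = Kc * p * (0.46*T + 8.13)
ET = 0.52 * 0.29 * (0.46*35 + 8.13)
ET = 0.52 * 0.29 * 24.2300

3.6539 mm/day


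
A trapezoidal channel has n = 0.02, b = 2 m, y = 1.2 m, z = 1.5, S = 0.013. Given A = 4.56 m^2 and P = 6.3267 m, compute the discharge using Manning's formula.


R = A/P = 4.56/6.3267 = 0.720755
Q = (1/0.02) * 4.56 * 0.720755^(2/3) * 0.013^0.5

20.8977 m^3/s


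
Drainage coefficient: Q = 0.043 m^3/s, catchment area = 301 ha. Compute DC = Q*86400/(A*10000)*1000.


DC = Q * 86400 / (A * 10000) * 1000
DC = 0.043 * 86400 / (301 * 10000) * 1000
DC = 3715200.0000 / 3010000

1.2343 mm/day


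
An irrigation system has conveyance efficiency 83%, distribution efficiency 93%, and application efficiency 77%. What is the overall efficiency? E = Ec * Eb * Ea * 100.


Ec = 0.83, Eb = 0.93, Ea = 0.77
E = 0.83 * 0.93 * 0.77 * 100 = 59.4363%

59.4363 %


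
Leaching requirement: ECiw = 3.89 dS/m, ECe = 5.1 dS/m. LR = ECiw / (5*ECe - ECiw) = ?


LR = ECiw / (5*ECe - ECiw)
LR = 3.89 / (5*5.1 - 3.89)
LR = 3.89 / 21.6100

0.1800


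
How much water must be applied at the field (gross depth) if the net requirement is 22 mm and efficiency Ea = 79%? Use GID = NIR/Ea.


Ea = 79% = 0.79
GID = NIR / Ea = 22 / 0.79 = 27.8481 mm

27.8481 mm


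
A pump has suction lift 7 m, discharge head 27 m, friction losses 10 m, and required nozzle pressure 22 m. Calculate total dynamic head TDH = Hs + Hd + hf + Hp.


TDH = Hs + Hd + hf + Hp = 7 + 27 + 10 + 22 = 66

66 m


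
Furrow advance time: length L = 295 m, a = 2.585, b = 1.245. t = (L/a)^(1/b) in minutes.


t = (L/a)^(1/b)
t = (295/2.585)^(1/1.245)
t = 114.119923^(1/1.245)

44.9261 min


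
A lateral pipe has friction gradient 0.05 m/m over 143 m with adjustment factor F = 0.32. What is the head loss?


hf = J * L * F = 0.05 * 143 * 0.32 = 2.2880 m

2.2880 m


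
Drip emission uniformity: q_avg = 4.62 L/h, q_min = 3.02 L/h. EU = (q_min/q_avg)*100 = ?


EU = (q_min/q_avg)*100 = (3.02/4.62)*100 = 65.3680%

65.3680 %


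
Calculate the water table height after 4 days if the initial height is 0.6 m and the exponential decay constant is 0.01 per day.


m = m0 * exp(-k*t)
m = 0.6 * exp(-0.01 * 4)
m = 0.6 * exp(-0.0400)

0.5765 m


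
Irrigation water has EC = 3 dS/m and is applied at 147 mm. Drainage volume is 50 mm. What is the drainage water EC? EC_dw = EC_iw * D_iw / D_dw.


EC_dw = EC_iw * D_iw / D_dw
EC_dw = 3 * 147 / 50
EC_dw = 441 / 50

8.8200 dS/m


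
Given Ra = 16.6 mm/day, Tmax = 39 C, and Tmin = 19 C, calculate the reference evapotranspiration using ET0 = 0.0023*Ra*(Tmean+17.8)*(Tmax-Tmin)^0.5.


Tmean = (Tmax + Tmin)/2 = (39 + 19)/2 = 29.0
ET0 = 0.0023 * 16.6 * (29.0 + 17.8) * sqrt(39 - 19)
ET0 = 0.0023 * 16.6 * 46.8 * 4.472136

7.9909 mm/day


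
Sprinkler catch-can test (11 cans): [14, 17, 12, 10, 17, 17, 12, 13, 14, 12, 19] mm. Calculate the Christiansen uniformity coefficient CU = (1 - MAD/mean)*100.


mean = 14.272727 mm
MAD = 2.347107 mm
CU = (1 - 2.347107/14.272727)*100

83.5553 %


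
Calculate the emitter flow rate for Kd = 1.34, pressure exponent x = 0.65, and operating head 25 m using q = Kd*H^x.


q = Kd * H^x = 1.34 * 25^0.65 = 1.34 * 8.103283

10.8584 L/h


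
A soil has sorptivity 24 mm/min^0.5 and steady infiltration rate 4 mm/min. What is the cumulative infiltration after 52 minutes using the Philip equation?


F = S*sqrt(t) + A*t
F = 24*sqrt(52) + 4*52
F = 24*7.211103 + 208

381.0665 mm


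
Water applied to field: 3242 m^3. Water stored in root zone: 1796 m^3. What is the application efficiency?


Ea = V_root / V_field * 100 = 1796 / 3242 * 100 = 55.3979%

55.3979 %


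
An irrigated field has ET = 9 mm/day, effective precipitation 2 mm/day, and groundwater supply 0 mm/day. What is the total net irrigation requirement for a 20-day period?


Daily deficit = ET - Pe - GW = 9 - 2 - 0 = 7 mm/day
NIR = 7 * 20 = 140 mm

140.0000 mm


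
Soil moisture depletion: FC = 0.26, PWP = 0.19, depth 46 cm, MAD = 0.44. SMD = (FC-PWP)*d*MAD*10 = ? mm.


SMD = (FC - PWP) * d * MAD * 10
SMD = (0.26 - 0.19) * 46 * 0.44 * 10
SMD = 0.0700 * 46 * 0.44 * 10

14.1680 mm


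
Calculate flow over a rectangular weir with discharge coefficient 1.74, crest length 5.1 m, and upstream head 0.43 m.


Q = C * L * H^(3/2) = 1.74 * 5.1 * 0.43^1.5 = 1.74 * 5.1 * 0.281970

2.5022 m^3/s


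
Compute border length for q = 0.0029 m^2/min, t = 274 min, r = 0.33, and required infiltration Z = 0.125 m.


L = q*t/((1+r)*Z)
L = 0.0029*274/((1+0.33)*0.125)
L = 0.7946/0.16625

4.7795 m


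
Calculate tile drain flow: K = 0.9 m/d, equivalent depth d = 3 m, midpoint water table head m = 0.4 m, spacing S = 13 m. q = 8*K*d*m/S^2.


q = 8*K*d*m/S^2
q = 8*0.9*3*0.4/13^2
q = 8.6400 / 169

0.0511 m/d


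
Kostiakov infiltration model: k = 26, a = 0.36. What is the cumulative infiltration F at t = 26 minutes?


F = k * t^a = 26 * 26^0.36
F = 26 * 3.231398

84.0163 mm


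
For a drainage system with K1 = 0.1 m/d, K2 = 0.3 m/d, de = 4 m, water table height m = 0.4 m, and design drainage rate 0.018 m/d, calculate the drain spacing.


S^2 = 8*K2*de*m/q + 4*K1*m^2/q
S^2 = 8*0.3*4*0.4/0.018 + 4*0.1*0.4^2/0.018
S = sqrt(216.8889)

14.7271 m


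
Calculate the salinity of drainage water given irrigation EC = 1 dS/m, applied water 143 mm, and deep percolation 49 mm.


EC_dw = EC_iw * D_iw / D_dw
EC_dw = 1 * 143 / 49
EC_dw = 143 / 49

2.9184 dS/m


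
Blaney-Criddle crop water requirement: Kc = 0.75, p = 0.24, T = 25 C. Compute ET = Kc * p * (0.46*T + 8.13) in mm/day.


ET = Kc * p * (0.46*T + 8.13)
ET = 0.75 * 0.24 * (0.46*25 + 8.13)
ET = 0.75 * 0.24 * 19.6300

3.5334 mm/day


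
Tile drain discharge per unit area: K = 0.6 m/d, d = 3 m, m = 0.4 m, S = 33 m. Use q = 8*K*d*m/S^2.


q = 8*K*d*m/S^2
q = 8*0.6*3*0.4/33^2
q = 5.7600 / 1089

0.0053 m/d


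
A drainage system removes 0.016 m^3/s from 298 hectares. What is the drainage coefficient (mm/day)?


DC = Q * 86400 / (A * 10000) * 1000
DC = 0.016 * 86400 / (298 * 10000) * 1000
DC = 1382400.0000 / 2980000

0.4639 mm/day


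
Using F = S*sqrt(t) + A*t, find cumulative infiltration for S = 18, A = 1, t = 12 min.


F = S*sqrt(t) + A*t
F = 18*sqrt(12) + 1*12
F = 18*3.464102 + 12

74.3538 mm


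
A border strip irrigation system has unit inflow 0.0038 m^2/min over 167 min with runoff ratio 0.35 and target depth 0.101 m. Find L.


L = q*t/((1+r)*Z)
L = 0.0038*167/((1+0.35)*0.101)
L = 0.6346/0.13635

4.6542 m


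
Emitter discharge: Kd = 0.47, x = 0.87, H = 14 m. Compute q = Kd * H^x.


q = Kd * H^x = 0.47 * 14^0.87 = 0.47 * 9.934166

4.6691 L/h


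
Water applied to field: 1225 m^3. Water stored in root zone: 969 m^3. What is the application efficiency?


Ea = V_root / V_field * 100 = 969 / 1225 * 100 = 79.1020%

79.1020 %


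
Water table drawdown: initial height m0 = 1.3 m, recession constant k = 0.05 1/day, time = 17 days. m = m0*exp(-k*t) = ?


m = m0 * exp(-k*t)
m = 1.3 * exp(-0.05 * 17)
m = 1.3 * exp(-0.8500)

0.5556 m


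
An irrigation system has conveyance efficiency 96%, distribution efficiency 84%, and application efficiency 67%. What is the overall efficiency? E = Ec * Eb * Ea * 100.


Ec = 0.96, Eb = 0.84, Ea = 0.67
E = 0.96 * 0.84 * 0.67 * 100 = 54.0288%

54.0288 %


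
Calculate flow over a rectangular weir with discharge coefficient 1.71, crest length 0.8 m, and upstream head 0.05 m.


Q = C * L * H^(3/2) = 1.71 * 0.8 * 0.05^1.5 = 1.71 * 0.8 * 0.011180

0.0153 m^3/s


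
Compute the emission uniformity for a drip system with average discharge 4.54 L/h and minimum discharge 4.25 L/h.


EU = (q_min/q_avg)*100 = (4.25/4.54)*100 = 93.6123%

93.6123 %


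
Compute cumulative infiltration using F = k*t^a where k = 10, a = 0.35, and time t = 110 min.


F = k * t^a = 10 * 110^0.35
F = 10 * 5.181881

51.8188 mm


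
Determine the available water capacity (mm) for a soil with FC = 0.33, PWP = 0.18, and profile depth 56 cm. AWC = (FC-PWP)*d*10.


AWC = (FC - PWP) * d * 10
AWC = (0.33 - 0.18) * 56 * 10
AWC = 0.1500 * 56 * 10

84.0000 mm


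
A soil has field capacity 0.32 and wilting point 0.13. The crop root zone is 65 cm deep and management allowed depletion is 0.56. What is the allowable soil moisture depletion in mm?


SMD = (FC - PWP) * d * MAD * 10
SMD = (0.32 - 0.13) * 65 * 0.56 * 10
SMD = 0.1900 * 65 * 0.56 * 10

69.1600 mm


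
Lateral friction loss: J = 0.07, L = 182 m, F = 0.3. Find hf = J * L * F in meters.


hf = J * L * F = 0.07 * 182 * 0.3 = 3.8220 m

3.8220 m


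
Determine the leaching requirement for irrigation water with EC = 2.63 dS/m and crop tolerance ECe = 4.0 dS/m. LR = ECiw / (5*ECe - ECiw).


LR = ECiw / (5*ECe - ECiw)
LR = 2.63 / (5*4.0 - 2.63)
LR = 2.63 / 17.3700

0.1514


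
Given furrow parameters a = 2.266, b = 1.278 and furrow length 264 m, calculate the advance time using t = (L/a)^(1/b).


t = (L/a)^(1/b)
t = (264/2.266)^(1/1.278)
t = 116.504854^(1/1.278)

41.3864 min


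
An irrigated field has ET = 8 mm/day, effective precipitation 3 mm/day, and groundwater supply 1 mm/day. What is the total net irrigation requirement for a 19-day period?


Daily deficit = ET - Pe - GW = 8 - 3 - 1 = 4 mm/day
NIR = 4 * 19 = 76 mm

76.0000 mm


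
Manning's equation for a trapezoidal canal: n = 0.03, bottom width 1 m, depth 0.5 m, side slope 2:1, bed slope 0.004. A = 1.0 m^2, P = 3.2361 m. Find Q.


R = A/P = 1.0/3.2361 = 0.309014
Q = (1/0.03) * 1.0 * 0.309014^(2/3) * 0.004^0.5

0.9636 m^3/s


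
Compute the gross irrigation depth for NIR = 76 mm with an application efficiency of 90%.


Ea = 90% = 0.9
GID = NIR / Ea = 76 / 0.9 = 84.4444 mm

84.4444 mm


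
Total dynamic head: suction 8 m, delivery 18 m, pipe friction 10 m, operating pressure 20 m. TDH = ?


TDH = Hs + Hd + hf + Hp = 8 + 18 + 10 + 20 = 56

56 m


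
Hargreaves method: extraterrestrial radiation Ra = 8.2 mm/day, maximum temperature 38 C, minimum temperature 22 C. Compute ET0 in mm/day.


Tmean = (Tmax + Tmin)/2 = (38 + 22)/2 = 30.0
ET0 = 0.0023 * 8.2 * (30.0 + 17.8) * sqrt(38 - 22)
ET0 = 0.0023 * 8.2 * 47.8 * 4.000000

3.6060 mm/day


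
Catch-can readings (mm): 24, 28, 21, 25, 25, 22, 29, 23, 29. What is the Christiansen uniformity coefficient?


mean = 25.111111 mm
MAD = 2.370370 mm
CU = (1 - 2.370370/25.111111)*100

90.5605 %


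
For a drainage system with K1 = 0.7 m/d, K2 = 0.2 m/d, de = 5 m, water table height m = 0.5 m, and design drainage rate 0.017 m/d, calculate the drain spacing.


S^2 = 8*K2*de*m/q + 4*K1*m^2/q
S^2 = 8*0.2*5*0.5/0.017 + 4*0.7*0.5^2/0.017
S = sqrt(276.4706)

16.6274 m


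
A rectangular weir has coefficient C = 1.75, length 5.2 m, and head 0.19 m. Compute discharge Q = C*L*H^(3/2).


Q = C * L * H^(3/2) = 1.75 * 5.2 * 0.19^1.5 = 1.75 * 5.2 * 0.082819

0.7537 m^3/s


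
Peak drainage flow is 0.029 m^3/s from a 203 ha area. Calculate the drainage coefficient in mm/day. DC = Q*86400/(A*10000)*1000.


DC = Q * 86400 / (A * 10000) * 1000
DC = 0.029 * 86400 / (203 * 10000) * 1000
DC = 2505600.0000 / 2030000

1.2343 mm/day


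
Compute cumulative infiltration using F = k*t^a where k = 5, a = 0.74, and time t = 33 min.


F = k * t^a = 5 * 33^0.74
F = 5 * 13.295367

66.4768 mm
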